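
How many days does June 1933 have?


June 1933

30 days


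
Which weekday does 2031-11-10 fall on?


Date: November 10, 2031
Anchor: Jan 1, 2031. With p = 2031 - 1 = 2030: (p + p//4 - p//100 + p//400) mod 7 = (2030 + 507 - 20 + 5) mod 7 = 2522 mod 7 = 2 -> Wednesday (Mon=0 ... Sun=6)
Days before November (Jan-Oct): 304; offset = 304 + 10 - 1 = 313
Weekday index = (2 + 313) mod 7 = 0

Day of the week: Monday


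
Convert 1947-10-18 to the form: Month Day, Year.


ISO 1947-10-18 parses as year=1947, month=10, day=18
Month 10 -> October

October 18, 1947


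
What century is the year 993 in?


Century = (year - 1) // 100 + 1
= (993 - 1) // 100 + 1
= 992 // 100 + 1
= 9 + 1

10th century


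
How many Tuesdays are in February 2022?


February 2022 has 28 days
Anchor: Jan 1, 2022. With p = 2022 - 1 = 2021: (p + p//4 - p//100 + p//400) mod 7 = (2021 + 505 - 20 + 5) mod 7 = 2511 mod 7 = 5 -> Saturday (Mon=0 ... Sun=6)
Days before February (Jan): 31; February 1 index = (5 + 31) mod 7 = 1 -> Tuesday
First Tuesday is February 1
Tuesdays: 1, 8, 15, 22

4 Tuesdays


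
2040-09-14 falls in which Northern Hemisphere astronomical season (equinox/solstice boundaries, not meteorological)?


Date: September 14
Astronomical Summer (approx.; exact equinox/solstice day varies by year): June 21 to September 21
September 14 falls within the Summer window

Summer


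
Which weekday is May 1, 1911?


Target: May 1, 1911
Anchor: Jan 1, 1911. With p = 1911 - 1 = 1910: (p + p//4 - p//100 + p//400) mod 7 = (1910 + 477 - 19 + 4) mod 7 = 2372 mod 7 = 6 -> Sunday (Mon=0 ... Sun=6)
Days before May (Jan-Apr): 120 days
Weekday index = (6 + 120) mod 7 = 0

Monday


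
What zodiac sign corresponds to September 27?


Date: September 27
Conventional tropical zodiac dates: Libra from September 23 onward; Scorpio starts October 23
September 27 falls within the Libra range

Libra


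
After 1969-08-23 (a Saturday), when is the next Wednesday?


Current: Saturday
Target: Wednesday
Days ahead: 4

Next Wednesday: 1969-08-27


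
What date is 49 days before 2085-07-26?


Start: 2085-07-26, subtract 49 days
Back 26 days from July 26 reaches June 30, 2085 -> 23 left
June 2085: 30 - 23 = 7 -> lands on June 7

Result: 2085-06-07


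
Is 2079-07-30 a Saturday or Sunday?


Anchor: Jan 1, 2079. With p = 2079 - 1 = 2078: (p + p//4 - p//100 + p//400) mod 7 = (2078 + 519 - 20 + 5) mod 7 = 2582 mod 7 = 6 -> Sunday (Mon=0 ... Sun=6)
Day of year: 211; offset = 210
Weekday index = (6 + 210) mod 7 = 6 -> Sunday
Weekend days: Saturday, Sunday

Yes


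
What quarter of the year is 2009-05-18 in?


Month: May (month 5)
Q1: Jan-Mar, Q2: Apr-Jun, Q3: Jul-Sep, Q4: Oct-Dec

Q2


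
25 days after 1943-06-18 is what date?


Start: 1943-06-18, add 25 days
June 1943 has 30 days: 30 - 18 = 12 days to June 30 -> 13 left
July 1943: 13 <= 31 -> lands on July 13

Result: 1943-07-13


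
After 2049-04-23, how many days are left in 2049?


Day of year: 113 of 365
Remaining = 365 - 113

252 days


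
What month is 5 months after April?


April is month 4
4 + 5 = 9

September


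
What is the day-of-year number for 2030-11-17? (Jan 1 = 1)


Date: November 17, 2030
Days in months 1 through 10: 304
Plus 17 days in November

Day of year: 321


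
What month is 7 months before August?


August is month 8
8 - 7 = 1

January


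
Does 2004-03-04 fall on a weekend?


Anchor: Jan 1, 2004. With p = 2004 - 1 = 2003: (p + p//4 - p//100 + p//400) mod 7 = (2003 + 500 - 20 + 5) mod 7 = 2488 mod 7 = 3 -> Thursday (Mon=0 ... Sun=6)
Day of year: 64; offset = 63
Weekday index = (3 + 63) mod 7 = 3 -> Thursday
Weekend days: Saturday, Sunday

No


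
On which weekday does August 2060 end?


August 2060 has 31 days
Anchor: Jan 1, 2060. With p = 2060 - 1 = 2059: (p + p//4 - p//100 + p//400) mod 7 = (2059 + 514 - 20 + 5) mod 7 = 2558 mod 7 = 3 -> Thursday (Mon=0 ... Sun=6)
Days before August (Jan-Jul): 213; August 1 index = (3 + 213) mod 7 = 6 -> Sunday
Last day offset: 31 - 1 = 30 days
Weekday index = (6 + 30) mod 7 = 1

Tuesday, August 31


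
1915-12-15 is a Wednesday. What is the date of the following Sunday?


Current: Wednesday
Target: Sunday
Days ahead: 4

Next Sunday: 1915-12-19


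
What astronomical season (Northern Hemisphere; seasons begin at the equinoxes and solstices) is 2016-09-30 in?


Date: September 30
Astronomical Autumn (approx.; exact equinox/solstice day varies by year): September 22 to December 20
September 30 falls within the Autumn window

Autumn


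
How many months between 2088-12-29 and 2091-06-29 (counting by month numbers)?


From December 2088 to June 2091
3 years * 12 = 36 months, minus 6 months = 30

30 months


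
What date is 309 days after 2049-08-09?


Start: 2049-08-09, add 309 days
August 2049 has 31 days: 31 - 9 = 22 days to August 31 -> 287 left
September 2049 has 30 days -> 257 left
October 2049 has 31 days -> 226 left
November 2049 has 30 days -> 196 left
December 2049 has 31 days -> 165 left
January 2050 has 31 days -> 134 left
February 2050 has 28 days -> 106 left
March 2050 has 31 days -> 75 left
April 2050 has 30 days -> 45 left
May 2050 has 31 days -> 14 left
June 2050: 14 <= 30 -> lands on June 14

Result: 2050-06-14


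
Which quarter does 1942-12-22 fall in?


Month: December (month 12)
Q1: Jan-Mar, Q2: Apr-Jun, Q3: Jul-Sep, Q4: Oct-Dec

Q4


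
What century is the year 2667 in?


Century = (year - 1) // 100 + 1
= (2667 - 1) // 100 + 1
= 2666 // 100 + 1
= 26 + 1

27th century


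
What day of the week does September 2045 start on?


Target: September 1, 2045
Anchor: Jan 1, 2045. With p = 2045 - 1 = 2044: (p + p//4 - p//100 + p//400) mod 7 = (2044 + 511 - 20 + 5) mod 7 = 2540 mod 7 = 6 -> Sunday (Mon=0 ... Sun=6)
Days before September (Jan-Aug): 243 days
Weekday index = (6 + 243) mod 7 = 4

Friday


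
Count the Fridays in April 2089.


April 2089 has 30 days
Anchor: Jan 1, 2089. With p = 2089 - 1 = 2088: (p + p//4 - p//100 + p//400) mod 7 = (2088 + 522 - 20 + 5) mod 7 = 2595 mod 7 = 5 -> Saturday (Mon=0 ... Sun=6)
Days before April (Jan-Mar): 90; April 1 index = (5 + 90) mod 7 = 4 -> Friday
First Friday is April 1
Fridays: 1, 8, 15, 22, 29

5 Fridays


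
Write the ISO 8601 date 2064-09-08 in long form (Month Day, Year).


ISO 2064-09-08 parses as year=2064, month=09, day=08
Month 9 -> September

September 8, 2064


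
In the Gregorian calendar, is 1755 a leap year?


Gregorian leap year rule: divisible by 4, but not by 100, unless also by 400.
1755 is not divisible by 4 -> not a leap year

No


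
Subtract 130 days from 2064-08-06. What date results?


Start: 2064-08-06, subtract 130 days
Back 6 days from August 6 reaches July 31, 2064 -> 124 left
July 2064 has 31 days -> back to June 30, 2064 -> 93 left
June 2064 has 30 days -> back to May 31, 2064 -> 63 left
May 2064 has 31 days -> back to April 30, 2064 -> 32 left
April 2064 has 30 days -> back to March 31, 2064 -> 2 left
March 2064: 31 - 2 = 29 -> lands on March 29

Result: 2064-03-29


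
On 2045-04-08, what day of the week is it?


Date: April 8, 2045
Anchor: Jan 1, 2045. With p = 2045 - 1 = 2044: (p + p//4 - p//100 + p//400) mod 7 = (2044 + 511 - 20 + 5) mod 7 = 2540 mod 7 = 6 -> Sunday (Mon=0 ... Sun=6)
Days before April (Jan-Mar): 90; offset = 90 + 8 - 1 = 97
Weekday index = (6 + 97) mod 7 = 5

Day of the week: Saturday


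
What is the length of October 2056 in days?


October 2056

31 days


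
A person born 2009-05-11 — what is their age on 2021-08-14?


Birth: 2009-05-11
Reference: 2021-08-14
Year difference: 2021 - 2009 = 12

12 years old


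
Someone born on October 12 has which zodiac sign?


Date: October 12
Conventional tropical zodiac dates: Libra from September 23 onward; Scorpio starts October 23
October 12 falls within the Libra range

Libra


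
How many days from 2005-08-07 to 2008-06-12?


From 2005-08-07 to 2008-06-12
2005-08-07: days before August = 31 + 28 + 31 + 30 + 31 + 30 + 31 = 212 (2005 is not a leap year); day of year = 212 + 7 = 219
2008-06-12: days before June = 31 + 29 + 31 + 30 + 31 = 152 (2008 is a leap year); day of year = 152 + 12 = 164
Rest of 2005: 365 - 219 = 146
Full years 2006 (365), 2007 (365): 730
Total = 146 + 730 + 164 = 1040

1040 days


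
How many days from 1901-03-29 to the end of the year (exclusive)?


Day of year: 88 of 365
Remaining = 365 - 88

277 days


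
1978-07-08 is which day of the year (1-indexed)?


Date: July 8, 1978
Days in months 1 through 6: 181
Plus 8 days in July

Day of year: 189


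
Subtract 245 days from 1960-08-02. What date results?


Start: 1960-08-02, subtract 245 days
Back 2 days from August 2 reaches July 31, 1960 -> 243 left
July 1960 has 31 days -> back to June 30, 1960 -> 212 left
June 1960 has 30 days -> back to May 31, 1960 -> 182 left
May 1960 has 31 days -> back to April 30, 1960 -> 151 left
April 1960 has 30 days -> back to March 31, 1960 -> 121 left
March 1960 has 31 days -> back to February 29, 1960 -> 90 left
February 1960 has 29 days -> back to January 31, 1960 -> 61 left
January 1960 has 31 days -> back to December 31, 1959 -> 30 left
December 1959: 31 - 30 = 1 -> lands on December 1

Result: 1959-12-01


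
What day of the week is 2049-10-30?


Date: October 30, 2049
Anchor: Jan 1, 2049. With p = 2049 - 1 = 2048: (p + p//4 - p//100 + p//400) mod 7 = (2048 + 512 - 20 + 5) mod 7 = 2545 mod 7 = 4 -> Friday (Mon=0 ... Sun=6)
Days before October (Jan-Sep): 273; offset = 273 + 30 - 1 = 302
Weekday index = (4 + 302) mod 7 = 5

Day of the week: Saturday


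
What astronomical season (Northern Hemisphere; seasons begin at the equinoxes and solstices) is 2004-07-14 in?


Date: July 14
Astronomical Summer (approx.; exact equinox/solstice day varies by year): June 21 to September 21
July 14 falls within the Summer window

Summer


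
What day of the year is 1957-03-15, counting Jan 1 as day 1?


Date: March 15, 1957
Days in months 1 through 2: 59
Plus 15 days in March

Day of year: 74


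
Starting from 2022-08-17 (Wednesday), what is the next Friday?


Current: Wednesday
Target: Friday
Days ahead: 2

Next Friday: 2022-08-19


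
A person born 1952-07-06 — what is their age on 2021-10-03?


Birth: 1952-07-06
Reference: 2021-10-03
Year difference: 2021 - 1952 = 69

69 years old


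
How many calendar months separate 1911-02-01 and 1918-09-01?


From February 1911 to September 1918
7 years * 12 = 84 months, plus 7 months = 91

91 months


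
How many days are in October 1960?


October 1960

31 days


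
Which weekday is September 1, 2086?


Target: September 1, 2086
Anchor: Jan 1, 2086. With p = 2086 - 1 = 2085: (p + p//4 - p//100 + p//400) mod 7 = (2085 + 521 - 20 + 5) mod 7 = 2591 mod 7 = 1 -> Tuesday (Mon=0 ... Sun=6)
Days before September (Jan-Aug): 243 days
Weekday index = (1 + 243) mod 7 = 6

Sunday


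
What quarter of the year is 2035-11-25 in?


Month: November (month 11)
Q1: Jan-Mar, Q2: Apr-Jun, Q3: Jul-Sep, Q4: Oct-Dec

Q4


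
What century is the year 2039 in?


Century = (year - 1) // 100 + 1
= (2039 - 1) // 100 + 1
= 2038 // 100 + 1
= 20 + 1

21st century


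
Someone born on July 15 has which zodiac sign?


Date: July 15
Conventional tropical zodiac dates: Cancer from June 21 onward; Leo starts July 23
July 15 falls within the Cancer range

Cancer


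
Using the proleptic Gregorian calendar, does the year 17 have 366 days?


Gregorian leap year rule: divisible by 4, but not by 100, unless also by 400.
17 is not divisible by 4 -> not a leap year

No


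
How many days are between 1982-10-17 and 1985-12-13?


From 1982-10-17 to 1985-12-13
1982-10-17: days before October = 31 + 28 + 31 + 30 + 31 + 30 + 31 + 31 + 30 = 273 (1982 is not a leap year); day of year = 273 + 17 = 290
1985-12-13: days before December = 31 + 28 + 31 + 30 + 31 + 30 + 31 + 31 + 30 + 31 + 30 = 334 (1985 is not a leap year); day of year = 334 + 13 = 347
Rest of 1982: 365 - 290 = 75
Full years 1983 (365), 1984 (366): 731
Total = 75 + 731 + 347 = 1153

1153 days


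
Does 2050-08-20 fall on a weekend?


Anchor: Jan 1, 2050. With p = 2050 - 1 = 2049: (p + p//4 - p//100 + p//400) mod 7 = (2049 + 512 - 20 + 5) mod 7 = 2546 mod 7 = 5 -> Saturday (Mon=0 ... Sun=6)
Day of year: 232; offset = 231
Weekday index = (5 + 231) mod 7 = 5 -> Saturday
Weekend days: Saturday, Sunday

Yes


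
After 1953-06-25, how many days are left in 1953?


Day of year: 176 of 365
Remaining = 365 - 176

189 days


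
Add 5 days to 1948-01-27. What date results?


Start: 1948-01-27, add 5 days
January 1948 has 31 days: 31 - 27 = 4 days to January 31 -> 1 left
February 1948: 1 <= 29 -> lands on February 1

Result: 1948-02-01


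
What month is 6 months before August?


August is month 8
8 - 6 = 2

February


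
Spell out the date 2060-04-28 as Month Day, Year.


ISO 2060-04-28 parses as year=2060, month=04, day=28
Month 4 -> April

April 28, 2060


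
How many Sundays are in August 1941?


August 1941 has 31 days
Anchor: Jan 1, 1941. With p = 1941 - 1 = 1940: (p + p//4 - p//100 + p//400) mod 7 = (1940 + 485 - 19 + 4) mod 7 = 2410 mod 7 = 2 -> Wednesday (Mon=0 ... Sun=6)
Days before August (Jan-Jul): 212; August 1 index = (2 + 212) mod 7 = 4 -> Friday
First Sunday is August 3
Sundays: 3, 10, 17, 24, 31

5 Sundays


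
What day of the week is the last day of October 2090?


October 2090 has 31 days
Anchor: Jan 1, 2090. With p = 2090 - 1 = 2089: (p + p//4 - p//100 + p//400) mod 7 = (2089 + 522 - 20 + 5) mod 7 = 2596 mod 7 = 6 -> Sunday (Mon=0 ... Sun=6)
Days before October (Jan-Sep): 273; October 1 index = (6 + 273) mod 7 = 6 -> Sunday
Last day offset: 31 - 1 = 30 days
Weekday index = (6 + 30) mod 7 = 1

Tuesday, October 31


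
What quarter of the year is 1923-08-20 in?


Month: August (month 8)
Q1: Jan-Mar, Q2: Apr-Jun, Q3: Jul-Sep, Q4: Oct-Dec

Q3


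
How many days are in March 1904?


March 1904

31 days


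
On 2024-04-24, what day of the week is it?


Date: April 24, 2024
Anchor: Jan 1, 2024. With p = 2024 - 1 = 2023: (p + p//4 - p//100 + p//400) mod 7 = (2023 + 505 - 20 + 5) mod 7 = 2513 mod 7 = 0 -> Monday (Mon=0 ... Sun=6)
Days before April (Jan-Mar): 91; offset = 91 + 24 - 1 = 114
Weekday index = (0 + 114) mod 7 = 2

Day of the week: Wednesday


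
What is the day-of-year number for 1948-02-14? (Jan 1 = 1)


Date: February 14, 1948
Days in months 1 through 1: 31
Plus 14 days in February

Day of year: 45


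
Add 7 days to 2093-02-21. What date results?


Start: 2093-02-21, add 7 days
February 2093 has 28 days; 21 + 7 = 28 stays within February

Result: 2093-02-28


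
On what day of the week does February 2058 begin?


Target: February 1, 2058
Anchor: Jan 1, 2058. With p = 2058 - 1 = 2057: (p + p//4 - p//100 + p//400) mod 7 = (2057 + 514 - 20 + 5) mod 7 = 2556 mod 7 = 1 -> Tuesday (Mon=0 ... Sun=6)
Days before February (Jan): 31 days
Weekday index = (1 + 31) mod 7 = 4

Friday


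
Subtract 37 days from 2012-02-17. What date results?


Start: 2012-02-17, subtract 37 days
Back 17 days from February 17 reaches January 31, 2012 -> 20 left
January 2012: 31 - 20 = 11 -> lands on January 11

Result: 2012-01-11


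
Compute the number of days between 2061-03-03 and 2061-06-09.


From 2061-03-03 to 2061-06-09
2061-03-03: days before March = 31 + 28 = 59 (2061 is not a leap year); day of year = 59 + 3 = 62
2061-06-09: days before June = 31 + 28 + 31 + 30 + 31 = 151 (2061 is not a leap year); day of year = 151 + 9 = 160
Same year: 160 - 62 = 98

98 days


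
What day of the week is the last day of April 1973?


April 1973 has 30 days
Anchor: Jan 1, 1973. With p = 1973 - 1 = 1972: (p + p//4 - p//100 + p//400) mod 7 = (1972 + 493 - 19 + 4) mod 7 = 2450 mod 7 = 0 -> Monday (Mon=0 ... Sun=6)
Days before April (Jan-Mar): 90; April 1 index = (0 + 90) mod 7 = 6 -> Sunday
Last day offset: 30 - 1 = 29 days
Weekday index = (6 + 29) mod 7 = 0

Monday, April 30


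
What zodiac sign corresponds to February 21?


Date: February 21
Conventional tropical zodiac dates: Pisces from February 19 onward; Aries starts March 21
February 21 falls within the Pisces range

Pisces


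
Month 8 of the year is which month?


Month 8 of 12

August


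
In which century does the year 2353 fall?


Century = (year - 1) // 100 + 1
= (2353 - 1) // 100 + 1
= 2352 // 100 + 1
= 23 + 1

24th century


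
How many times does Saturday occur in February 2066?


February 2066 has 28 days
Anchor: Jan 1, 2066. With p = 2066 - 1 = 2065: (p + p//4 - p//100 + p//400) mod 7 = (2065 + 516 - 20 + 5) mod 7 = 2566 mod 7 = 4 -> Friday (Mon=0 ... Sun=6)
Days before February (Jan): 31; February 1 index = (4 + 31) mod 7 = 0 -> Monday
First Saturday is February 6
Saturdays: 6, 13, 20, 27

4 Saturdays


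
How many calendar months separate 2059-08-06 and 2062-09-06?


From August 2059 to September 2062
3 years * 12 = 36 months, plus 1 month = 37

37 months


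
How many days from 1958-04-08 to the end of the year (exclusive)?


Day of year: 98 of 365
Remaining = 365 - 98

267 days


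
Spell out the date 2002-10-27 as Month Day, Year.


ISO 2002-10-27 parses as year=2002, month=10, day=27
Month 10 -> October

October 27, 2002


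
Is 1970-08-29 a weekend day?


Anchor: Jan 1, 1970. With p = 1970 - 1 = 1969: (p + p//4 - p//100 + p//400) mod 7 = (1969 + 492 - 19 + 4) mod 7 = 2446 mod 7 = 3 -> Thursday (Mon=0 ... Sun=6)
Day of year: 241; offset = 240
Weekday index = (3 + 240) mod 7 = 5 -> Saturday
Weekend days: Saturday, Sunday

Yes


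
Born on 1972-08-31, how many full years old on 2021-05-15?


Birth: 1972-08-31
Reference: 2021-05-15
Year difference: 2021 - 1972 = 49
Birthday not yet reached in 2021, subtract 1

48 years old


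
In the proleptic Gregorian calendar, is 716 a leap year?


Gregorian leap year rule: divisible by 4, but not by 100, unless also by 400.
716 is divisible by 4 but not 100 -> leap year

Yes


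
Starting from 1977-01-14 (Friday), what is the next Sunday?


Current: Friday
Target: Sunday
Days ahead: 2

Next Sunday: 1977-01-16


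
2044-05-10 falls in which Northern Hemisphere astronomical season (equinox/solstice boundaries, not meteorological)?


Date: May 10
Astronomical Spring (approx.; exact equinox/solstice day varies by year): March 20 to June 20
May 10 falls within the Spring window

Spring


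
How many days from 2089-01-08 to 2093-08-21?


From 2089-01-08 to 2093-08-21
2089-01-08: day of year = 8
2093-08-21: days before August = 31 + 28 + 31 + 30 + 31 + 30 + 31 = 212 (2093 is not a leap year); day of year = 212 + 21 = 233
Rest of 2089: 365 - 8 = 357
Full years 2090 (365), 2091 (365), 2092 (366): 1096
Total = 357 + 1096 + 233 = 1686

1686 days


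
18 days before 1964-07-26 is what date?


Start: 1964-07-26, subtract 18 days
26 - 18 = 8 stays within July 1964

Result: 1964-07-08


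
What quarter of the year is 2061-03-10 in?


Month: March (month 3)
Q1: Jan-Mar, Q2: Apr-Jun, Q3: Jul-Sep, Q4: Oct-Dec

Q1


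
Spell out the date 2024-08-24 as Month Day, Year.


ISO 2024-08-24 parses as year=2024, month=08, day=24
Month 8 -> August

August 24, 2024


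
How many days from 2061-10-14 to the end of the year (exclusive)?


Day of year: 287 of 365
Remaining = 365 - 287

78 days


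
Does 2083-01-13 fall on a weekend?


Anchor: Jan 1, 2083. With p = 2083 - 1 = 2082: (p + p//4 - p//100 + p//400) mod 7 = (2082 + 520 - 20 + 5) mod 7 = 2587 mod 7 = 4 -> Friday (Mon=0 ... Sun=6)
Day of year: 13; offset = 12
Weekday index = (4 + 12) mod 7 = 2 -> Wednesday
Weekend days: Saturday, Sunday

No


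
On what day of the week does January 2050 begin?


Target: January 1, 2050
Anchor: Jan 1, 2050. With p = 2050 - 1 = 2049: (p + p//4 - p//100 + p//400) mod 7 = (2049 + 512 - 20 + 5) mod 7 = 2546 mod 7 = 5 -> Saturday (Mon=0 ... Sun=6)
Offset from anchor: 0 days
Weekday index = (5 + 0) mod 7 = 5

Saturday


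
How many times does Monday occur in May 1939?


May 1939 has 31 days
Anchor: Jan 1, 1939. With p = 1939 - 1 = 1938: (p + p//4 - p//100 + p//400) mod 7 = (1938 + 484 - 19 + 4) mod 7 = 2407 mod 7 = 6 -> Sunday (Mon=0 ... Sun=6)
Days before May (Jan-Apr): 120; May 1 index = (6 + 120) mod 7 = 0 -> Monday
First Monday is May 1
Mondays: 1, 8, 15, 22, 29

5 Mondays


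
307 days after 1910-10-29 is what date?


Start: 1910-10-29, add 307 days
October 1910 has 31 days: 31 - 29 = 2 days to October 31 -> 305 left
November 1910 has 30 days -> 275 left
December 1910 has 31 days -> 244 left
January 1911 has 31 days -> 213 left
February 1911 has 28 days -> 185 left
March 1911 has 31 days -> 154 left
April 1911 has 30 days -> 124 left
May 1911 has 31 days -> 93 left
June 1911 has 30 days -> 63 left
July 1911 has 31 days -> 32 left
August 1911 has 31 days -> 1 left
September 1911: 1 <= 30 -> lands on September 1

Result: 1911-09-01


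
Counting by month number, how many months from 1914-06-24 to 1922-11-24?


From June 1914 to November 1922
8 years * 12 = 96 months, plus 5 months = 101

101 months


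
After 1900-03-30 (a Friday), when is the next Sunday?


Current: Friday
Target: Sunday
Days ahead: 2

Next Sunday: 1900-04-01


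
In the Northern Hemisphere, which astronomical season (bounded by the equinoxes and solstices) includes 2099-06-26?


Date: June 26
Astronomical Summer (approx.; exact equinox/solstice day varies by year): June 21 to September 21
June 26 falls within the Summer window

Summer


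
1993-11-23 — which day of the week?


Date: November 23, 1993
Anchor: Jan 1, 1993. With p = 1993 - 1 = 1992: (p + p//4 - p//100 + p//400) mod 7 = (1992 + 498 - 19 + 4) mod 7 = 2475 mod 7 = 4 -> Friday (Mon=0 ... Sun=6)
Days before November (Jan-Oct): 304; offset = 304 + 23 - 1 = 326
Weekday index = (4 + 326) mod 7 = 1

Day of the week: Tuesday


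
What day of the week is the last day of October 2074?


October 2074 has 31 days
Anchor: Jan 1, 2074. With p = 2074 - 1 = 2073: (p + p//4 - p//100 + p//400) mod 7 = (2073 + 518 - 20 + 5) mod 7 = 2576 mod 7 = 0 -> Monday (Mon=0 ... Sun=6)
Days before October (Jan-Sep): 273; October 1 index = (0 + 273) mod 7 = 0 -> Monday
Last day offset: 31 - 1 = 30 days
Weekday index = (0 + 30) mod 7 = 2

Wednesday, October 31


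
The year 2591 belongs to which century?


Century = (year - 1) // 100 + 1
= (2591 - 1) // 100 + 1
= 2590 // 100 + 1
= 25 + 1

26th century


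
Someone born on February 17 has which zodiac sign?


Date: February 17
Conventional tropical zodiac dates: Aquarius from January 20 onward; Pisces starts February 19
February 17 falls within the Aquarius range

Aquarius


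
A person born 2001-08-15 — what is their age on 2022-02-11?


Birth: 2001-08-15
Reference: 2022-02-11
Year difference: 2022 - 2001 = 21
Birthday not yet reached in 2022, subtract 1

20 years old


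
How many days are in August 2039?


August 2039

31 days


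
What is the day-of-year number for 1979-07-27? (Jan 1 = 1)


Date: July 27, 1979
Days in months 1 through 6: 181
Plus 27 days in July

Day of year: 208


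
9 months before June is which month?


June is month 6
6 - 9 = -3; wrap: -3 + 12 = 9

September


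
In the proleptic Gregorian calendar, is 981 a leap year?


Gregorian leap year rule: divisible by 4, but not by 100, unless also by 400.
981 is not divisible by 4 -> not a leap year

No


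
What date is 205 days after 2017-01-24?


Start: 2017-01-24, add 205 days
January 2017 has 31 days: 31 - 24 = 7 days to January 31 -> 198 left
February 2017 has 28 days -> 170 left
March 2017 has 31 days -> 139 left
April 2017 has 30 days -> 109 left
May 2017 has 31 days -> 78 left
June 2017 has 30 days -> 48 left
July 2017 has 31 days -> 17 left
August 2017: 17 <= 31 -> lands on August 17

Result: 2017-08-17


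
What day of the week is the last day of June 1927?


June 1927 has 30 days
Anchor: Jan 1, 1927. With p = 1927 - 1 = 1926: (p + p//4 - p//100 + p//400) mod 7 = (1926 + 481 - 19 + 4) mod 7 = 2392 mod 7 = 5 -> Saturday (Mon=0 ... Sun=6)
Days before June (Jan-May): 151; June 1 index = (5 + 151) mod 7 = 2 -> Wednesday
Last day offset: 30 - 1 = 29 days
Weekday index = (2 + 29) mod 7 = 3

Thursday, June 30


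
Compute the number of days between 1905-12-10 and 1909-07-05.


From 1905-12-10 to 1909-07-05
1905-12-10: days before December = 31 + 28 + 31 + 30 + 31 + 30 + 31 + 31 + 30 + 31 + 30 = 334 (1905 is not a leap year); day of year = 334 + 10 = 344
1909-07-05: days before July = 31 + 28 + 31 + 30 + 31 + 30 = 181 (1909 is not a leap year); day of year = 181 + 5 = 186
Rest of 1905: 365 - 344 = 21
Full years 1906 (365), 1907 (365), 1908 (366): 1096
Total = 21 + 1096 + 186 = 1303

1303 days


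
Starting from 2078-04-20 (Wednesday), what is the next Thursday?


Current: Wednesday
Target: Thursday
Days ahead: 1

Next Thursday: 2078-04-21


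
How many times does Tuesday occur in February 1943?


February 1943 has 28 days
Anchor: Jan 1, 1943. With p = 1943 - 1 = 1942: (p + p//4 - p//100 + p//400) mod 7 = (1942 + 485 - 19 + 4) mod 7 = 2412 mod 7 = 4 -> Friday (Mon=0 ... Sun=6)
Days before February (Jan): 31; February 1 index = (4 + 31) mod 7 = 0 -> Monday
First Tuesday is February 2
Tuesdays: 2, 9, 16, 23

4 Tuesdays


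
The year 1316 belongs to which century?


Century = (year - 1) // 100 + 1
= (1316 - 1) // 100 + 1
= 1315 // 100 + 1
= 13 + 1

14th century


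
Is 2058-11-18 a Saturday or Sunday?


Anchor: Jan 1, 2058. With p = 2058 - 1 = 2057: (p + p//4 - p//100 + p//400) mod 7 = (2057 + 514 - 20 + 5) mod 7 = 2556 mod 7 = 1 -> Tuesday (Mon=0 ... Sun=6)
Day of year: 322; offset = 321
Weekday index = (1 + 321) mod 7 = 0 -> Monday
Weekend days: Saturday, Sunday

No


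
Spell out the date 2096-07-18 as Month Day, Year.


ISO 2096-07-18 parses as year=2096, month=07, day=18
Month 7 -> July

July 18, 2096


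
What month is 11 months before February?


February is month 2
2 - 11 = -9; wrap: -9 + 12 = 3

March


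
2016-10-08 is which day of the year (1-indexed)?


Date: October 8, 2016
Days in months 1 through 9: 274
Plus 8 days in October

Day of year: 282


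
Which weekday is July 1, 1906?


Target: July 1, 1906
Anchor: Jan 1, 1906. With p = 1906 - 1 = 1905: (p + p//4 - p//100 + p//400) mod 7 = (1905 + 476 - 19 + 4) mod 7 = 2366 mod 7 = 0 -> Monday (Mon=0 ... Sun=6)
Days before July (Jan-Jun): 181 days
Weekday index = (0 + 181) mod 7 = 6

Sunday


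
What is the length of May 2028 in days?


May 2028

31 days


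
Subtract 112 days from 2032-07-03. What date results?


Start: 2032-07-03, subtract 112 days
Back 3 days from July 3 reaches June 30, 2032 -> 109 left
June 2032 has 30 days -> back to May 31, 2032 -> 79 left
May 2032 has 31 days -> back to April 30, 2032 -> 48 left
April 2032 has 30 days -> back to March 31, 2032 -> 18 left
March 2032: 31 - 18 = 13 -> lands on March 13

Result: 2032-03-13


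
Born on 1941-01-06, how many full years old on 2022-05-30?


Birth: 1941-01-06
Reference: 2022-05-30
Year difference: 2022 - 1941 = 81

81 years old


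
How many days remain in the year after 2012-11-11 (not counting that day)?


Day of year: 316 of 366
Remaining = 366 - 316

50 days


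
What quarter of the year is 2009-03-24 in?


Month: March (month 3)
Q1: Jan-Mar, Q2: Apr-Jun, Q3: Jul-Sep, Q4: Oct-Dec

Q1


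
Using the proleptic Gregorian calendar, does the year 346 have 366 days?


Gregorian leap year rule: divisible by 4, but not by 100, unless also by 400.
346 is not divisible by 4 -> not a leap year

No


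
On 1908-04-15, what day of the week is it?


Date: April 15, 1908
Anchor: Jan 1, 1908. With p = 1908 - 1 = 1907: (p + p//4 - p//100 + p//400) mod 7 = (1907 + 476 - 19 + 4) mod 7 = 2368 mod 7 = 2 -> Wednesday (Mon=0 ... Sun=6)
Days before April (Jan-Mar): 91; offset = 91 + 15 - 1 = 105
Weekday index = (2 + 105) mod 7 = 2

Day of the week: Wednesday


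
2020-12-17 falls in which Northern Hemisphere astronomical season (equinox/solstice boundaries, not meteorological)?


Date: December 17
Astronomical Autumn (approx.; exact equinox/solstice day varies by year): September 22 to December 20
December 17 falls within the Autumn window

Autumn


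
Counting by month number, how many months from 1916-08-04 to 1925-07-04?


From August 1916 to July 1925
9 years * 12 = 108 months, minus 1 month = 107

107 months


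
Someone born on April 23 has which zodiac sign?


Date: April 23
Conventional tropical zodiac dates: Taurus from April 20 onward; Gemini starts May 21
April 23 falls within the Taurus range

Taurus


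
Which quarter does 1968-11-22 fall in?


Month: November (month 11)
Q1: Jan-Mar, Q2: Apr-Jun, Q3: Jul-Sep, Q4: Oct-Dec

Q4


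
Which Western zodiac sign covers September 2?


Date: September 2
Conventional tropical zodiac dates: Virgo from August 23 onward; Libra starts September 23
September 2 falls within the Virgo range

Virgo


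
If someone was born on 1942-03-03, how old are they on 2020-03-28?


Birth: 1942-03-03
Reference: 2020-03-28
Year difference: 2020 - 1942 = 78

78 years old


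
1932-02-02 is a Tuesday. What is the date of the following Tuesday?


Current: Tuesday
Target: Tuesday
Days ahead: 7

Next Tuesday: 1932-02-09


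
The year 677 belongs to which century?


Century = (year - 1) // 100 + 1
= (677 - 1) // 100 + 1
= 676 // 100 + 1
= 6 + 1

7th century


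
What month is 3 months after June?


June is month 6
6 + 3 = 9

September


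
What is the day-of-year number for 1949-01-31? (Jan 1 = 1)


Date: January 31, 1949
No months before January
Plus 31 days in January

Day of year: 31


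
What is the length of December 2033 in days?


December 2033

31 days


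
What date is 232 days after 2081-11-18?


Start: 2081-11-18, add 232 days
November 2081 has 30 days: 30 - 18 = 12 days to November 30 -> 220 left
December 2081 has 31 days -> 189 left
January 2082 has 31 days -> 158 left
February 2082 has 28 days -> 130 left
March 2082 has 31 days -> 99 left
April 2082 has 30 days -> 69 left
May 2082 has 31 days -> 38 left
June 2082 has 30 days -> 8 left
July 2082: 8 <= 31 -> lands on July 8

Result: 2082-07-08


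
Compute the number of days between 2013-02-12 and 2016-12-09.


From 2013-02-12 to 2016-12-09
2013-02-12: days before February = 31; day of year = 31 + 12 = 43
2016-12-09: days before December = 31 + 29 + 31 + 30 + 31 + 30 + 31 + 31 + 30 + 31 + 30 = 335 (2016 is a leap year); day of year = 335 + 9 = 344
Rest of 2013: 365 - 43 = 322
Full years 2014 (365), 2015 (365): 730
Total = 322 + 730 + 344 = 1396

1396 days


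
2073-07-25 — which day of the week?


Date: July 25, 2073
Anchor: Jan 1, 2073. With p = 2073 - 1 = 2072: (p + p//4 - p//100 + p//400) mod 7 = (2072 + 518 - 20 + 5) mod 7 = 2575 mod 7 = 6 -> Sunday (Mon=0 ... Sun=6)
Days before July (Jan-Jun): 181; offset = 181 + 25 - 1 = 205
Weekday index = (6 + 205) mod 7 = 1

Day of the week: Tuesday


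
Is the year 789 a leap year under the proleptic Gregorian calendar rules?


Gregorian leap year rule: divisible by 4, but not by 100, unless also by 400.
789 is not divisible by 4 -> not a leap year

No


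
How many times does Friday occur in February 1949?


February 1949 has 28 days
Anchor: Jan 1, 1949. With p = 1949 - 1 = 1948: (p + p//4 - p//100 + p//400) mod 7 = (1948 + 487 - 19 + 4) mod 7 = 2420 mod 7 = 5 -> Saturday (Mon=0 ... Sun=6)
Days before February (Jan): 31; February 1 index = (5 + 31) mod 7 = 1 -> Tuesday
First Friday is February 4
Fridays: 4, 11, 18, 25

4 Fridays


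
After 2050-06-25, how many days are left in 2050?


Day of year: 176 of 365
Remaining = 365 - 176

189 days


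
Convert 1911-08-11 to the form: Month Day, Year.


ISO 1911-08-11 parses as year=1911, month=08, day=11
Month 8 -> August

August 11, 1911


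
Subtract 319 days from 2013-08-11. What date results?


Start: 2013-08-11, subtract 319 days
Back 11 days from August 11 reaches July 31, 2013 -> 308 left
July 2013 has 31 days -> back to June 30, 2013 -> 277 left
June 2013 has 30 days -> back to May 31, 2013 -> 247 left
May 2013 has 31 days -> back to April 30, 2013 -> 216 left
April 2013 has 30 days -> back to March 31, 2013 -> 186 left
March 2013 has 31 days -> back to February 28, 2013 -> 155 left
February 2013 has 28 days -> back to January 31, 2013 -> 127 left
January 2013 has 31 days -> back to December 31, 2012 -> 96 left
December 2012 has 31 days -> back to November 30, 2012 -> 65 left
November 2012 has 30 days -> back to October 31, 2012 -> 35 left
October 2012 has 31 days -> back to September 30, 2012 -> 4 left
September 2012: 30 - 4 = 26 -> lands on September 26

Result: 2012-09-26


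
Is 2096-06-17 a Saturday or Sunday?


Anchor: Jan 1, 2096. With p = 2096 - 1 = 2095: (p + p//4 - p//100 + p//400) mod 7 = (2095 + 523 - 20 + 5) mod 7 = 2603 mod 7 = 6 -> Sunday (Mon=0 ... Sun=6)
Day of year: 169; offset = 168
Weekday index = (6 + 168) mod 7 = 6 -> Sunday
Weekend days: Saturday, Sunday

Yes


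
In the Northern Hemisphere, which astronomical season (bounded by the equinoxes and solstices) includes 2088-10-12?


Date: October 12
Astronomical Autumn (approx.; exact equinox/solstice day varies by year): September 22 to December 20
October 12 falls within the Autumn window

Autumn


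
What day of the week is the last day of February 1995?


February 1995 has 28 days
Anchor: Jan 1, 1995. With p = 1995 - 1 = 1994: (p + p//4 - p//100 + p//400) mod 7 = (1994 + 498 - 19 + 4) mod 7 = 2477 mod 7 = 6 -> Sunday (Mon=0 ... Sun=6)
Days before February (Jan): 31; February 1 index = (6 + 31) mod 7 = 2 -> Wednesday
Last day offset: 28 - 1 = 27 days
Weekday index = (2 + 27) mod 7 = 1

Tuesday, February 28


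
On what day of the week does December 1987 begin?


Target: December 1, 1987
Anchor: Jan 1, 1987. With p = 1987 - 1 = 1986: (p + p//4 - p//100 + p//400) mod 7 = (1986 + 496 - 19 + 4) mod 7 = 2467 mod 7 = 3 -> Thursday (Mon=0 ... Sun=6)
Days before December (Jan-Nov): 334 days
Weekday index = (3 + 334) mod 7 = 1

Tuesday


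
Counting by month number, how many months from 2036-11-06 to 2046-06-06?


From November 2036 to June 2046
10 years * 12 = 120 months, minus 5 months = 115

115 months


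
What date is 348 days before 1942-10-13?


Start: 1942-10-13, subtract 348 days
Back 13 days from October 13 reaches September 30, 1942 -> 335 left
September 1942 has 30 days -> back to August 31, 1942 -> 305 left
August 1942 has 31 days -> back to July 31, 1942 -> 274 left
July 1942 has 31 days -> back to June 30, 1942 -> 243 left
June 1942 has 30 days -> back to May 31, 1942 -> 213 left
May 1942 has 31 days -> back to April 30, 1942 -> 182 left
April 1942 has 30 days -> back to March 31, 1942 -> 152 left
March 1942 has 31 days -> back to February 28, 1942 -> 121 left
February 1942 has 28 days -> back to January 31, 1942 -> 93 left
January 1942 has 31 days -> back to December 31, 1941 -> 62 left
December 1941 has 31 days -> back to November 30, 1941 -> 31 left
November 1941 has 30 days -> back to October 31, 1941 -> 1 left
October 1941: 31 - 1 = 30 -> lands on October 30

Result: 1941-10-30


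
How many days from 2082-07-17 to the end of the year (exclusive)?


Day of year: 198 of 365
Remaining = 365 - 198

167 days


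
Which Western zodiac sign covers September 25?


Date: September 25
Conventional tropical zodiac dates: Libra from September 23 onward; Scorpio starts October 23
September 25 falls within the Libra range

Libra


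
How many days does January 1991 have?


January 1991

31 days


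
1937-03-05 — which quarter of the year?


Month: March (month 3)
Q1: Jan-Mar, Q2: Apr-Jun, Q3: Jul-Sep, Q4: Oct-Dec

Q1


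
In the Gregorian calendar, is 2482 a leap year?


Gregorian leap year rule: divisible by 4, but not by 100, unless also by 400.
2482 is not divisible by 4 -> not a leap year

No


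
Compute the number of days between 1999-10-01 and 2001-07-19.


From 1999-10-01 to 2001-07-19
1999-10-01: days before October = 31 + 28 + 31 + 30 + 31 + 30 + 31 + 31 + 30 = 273 (1999 is not a leap year); day of year = 273 + 1 = 274
2001-07-19: days before July = 31 + 28 + 31 + 30 + 31 + 30 = 181 (2001 is not a leap year); day of year = 181 + 19 = 200
Rest of 1999: 365 - 274 = 91
Full years 2000 (366): 366
Total = 91 + 366 + 200 = 657

657 days


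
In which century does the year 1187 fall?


Century = (year - 1) // 100 + 1
= (1187 - 1) // 100 + 1
= 1186 // 100 + 1
= 11 + 1

12th century


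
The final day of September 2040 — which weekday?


September 2040 has 30 days
Anchor: Jan 1, 2040. With p = 2040 - 1 = 2039: (p + p//4 - p//100 + p//400) mod 7 = (2039 + 509 - 20 + 5) mod 7 = 2533 mod 7 = 6 -> Sunday (Mon=0 ... Sun=6)
Days before September (Jan-Aug): 244; September 1 index = (6 + 244) mod 7 = 5 -> Saturday
Last day offset: 30 - 1 = 29 days
Weekday index = (5 + 29) mod 7 = 6

Sunday, September 30


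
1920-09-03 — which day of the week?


Date: September 3, 1920
Anchor: Jan 1, 1920. With p = 1920 - 1 = 1919: (p + p//4 - p//100 + p//400) mod 7 = (1919 + 479 - 19 + 4) mod 7 = 2383 mod 7 = 3 -> Thursday (Mon=0 ... Sun=6)
Days before September (Jan-Aug): 244; offset = 244 + 3 - 1 = 246
Weekday index = (3 + 246) mod 7 = 4

Day of the week: Friday


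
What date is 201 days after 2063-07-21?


Start: 2063-07-21, add 201 days
July 2063 has 31 days: 31 - 21 = 10 days to July 31 -> 191 left
August 2063 has 31 days -> 160 left
September 2063 has 30 days -> 130 left
October 2063 has 31 days -> 99 left
November 2063 has 30 days -> 69 left
December 2063 has 31 days -> 38 left
January 2064 has 31 days -> 7 left
February 2064: 7 <= 29 -> lands on February 7

Result: 2064-02-07


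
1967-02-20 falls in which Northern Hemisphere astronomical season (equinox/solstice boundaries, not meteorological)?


Date: February 20
Astronomical Winter (approx.; exact equinox/solstice day varies by year): December 21 to March 19
February 20 falls within the Winter window

Winter


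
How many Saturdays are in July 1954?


July 1954 has 31 days
Anchor: Jan 1, 1954. With p = 1954 - 1 = 1953: (p + p//4 - p//100 + p//400) mod 7 = (1953 + 488 - 19 + 4) mod 7 = 2426 mod 7 = 4 -> Friday (Mon=0 ... Sun=6)
Days before July (Jan-Jun): 181; July 1 index = (4 + 181) mod 7 = 3 -> Thursday
First Saturday is July 3
Saturdays: 3, 10, 17, 24, 31

5 Saturdays


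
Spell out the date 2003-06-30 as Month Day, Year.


ISO 2003-06-30 parses as year=2003, month=06, day=30
Month 6 -> June

June 30, 2003


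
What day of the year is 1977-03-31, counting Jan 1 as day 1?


Date: March 31, 1977
Days in months 1 through 2: 59
Plus 31 days in March

Day of year: 90


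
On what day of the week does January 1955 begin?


Target: January 1, 1955
Anchor: Jan 1, 1955. With p = 1955 - 1 = 1954: (p + p//4 - p//100 + p//400) mod 7 = (1954 + 488 - 19 + 4) mod 7 = 2427 mod 7 = 5 -> Saturday (Mon=0 ... Sun=6)
Offset from anchor: 0 days
Weekday index = (5 + 0) mod 7 = 5

Saturday


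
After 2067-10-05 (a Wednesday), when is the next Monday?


Current: Wednesday
Target: Monday
Days ahead: 5

Next Monday: 2067-10-10


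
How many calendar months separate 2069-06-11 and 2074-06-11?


From June 2069 to June 2074
5 years * 12 = 60 months = 60

60 months


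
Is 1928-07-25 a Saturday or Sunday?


Anchor: Jan 1, 1928. With p = 1928 - 1 = 1927: (p + p//4 - p//100 + p//400) mod 7 = (1927 + 481 - 19 + 4) mod 7 = 2393 mod 7 = 6 -> Sunday (Mon=0 ... Sun=6)
Day of year: 207; offset = 206
Weekday index = (6 + 206) mod 7 = 2 -> Wednesday
Weekend days: Saturday, Sunday

No
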